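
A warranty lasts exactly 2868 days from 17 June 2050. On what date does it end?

April 24, 2058

+365 (one year) → Jun 17, 2051 (2503 left).
+366 (one year; includes Feb 29, 2052) → Jun 17, 2052 (2137 left).
+365 (one year) → Jun 17, 2053 (1772 left).
+365 (one year) → Jun 17, 2054 (1407 left).
+365 (one year) → Jun 17, 2055 (1042 left).
+366 (one year; includes Feb 29, 2056) → Jun 17, 2056 (676 left).
+365 (one year) → Jun 17, 2057 (311 left).
Jun has 30 days: +14 → Jul 1, 2057 (297 left).
Jul has 31 days: +31 → Aug 1, 2057 (266 left).
Aug has 31 days: +31 → Sep 1, 2057 (235 left).
Sep has 30 days: +30 → Oct 1, 2057 (205 left).
Oct has 31 days: +31 → Nov 1, 2057 (174 left).
Nov has 30 days: +30 → Dec 1, 2057 (144 left).
Dec has 31 days: +31 → Jan 1, 2058 (113 left).
Jan has 31 days: +31 → Feb 1, 2058 (82 left).
Feb has 28 days: +28 → Mar 1, 2058 (54 left).
Mar has 31 days: +31 → Apr 1, 2058 (23 left).
+23 → Apr 24, 2058.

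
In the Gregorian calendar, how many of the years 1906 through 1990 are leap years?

21

Multiples of 4 in [1906,1990]: 21.
Of those, multiples of 100: 0 (not leap unless ÷400).
Multiples of 400: 0.
Leap years = 21 − 0 + 0 = 21.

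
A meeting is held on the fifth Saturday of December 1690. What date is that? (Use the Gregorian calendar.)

December 30, 1690

December 1, 1690 is a Friday.
The first Saturday is therefore December 2 (1 days later).
The fifth Saturday is 2 + 4×7 = December 30.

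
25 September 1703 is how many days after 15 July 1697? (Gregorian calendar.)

Jul 15, 1697 → Jul 15, 1698: 365 days.
Jul 15, 1698 → Jul 15, 1699: 365 days.
Jul 15, 1699 → Jul 15, 1700: 365 days.
Jul 15, 1700 → Jul 15, 1701: 365 days.
Jul 15, 1701 → Jul 15, 1702: 365 days.
Jul 15, 1702 → Jul 15, 1703: 365 days.
Jul 15, 1703 → Aug 15, 1703: 31 days (July has 31).
Aug 15, 1703 → Sep 15, 1703: 31 days (August has 31).
Sep 15, 1703 → Sep 25, 1703: 10 days.
Total: 2262 days.

2262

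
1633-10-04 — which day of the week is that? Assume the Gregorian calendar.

Doomsday rule: the anchor day for the 1600s is Tuesday. For year 33: 33÷12 = 2 r 9, and 9÷4 = 2, so 2+9+2 = 13.
Tuesday + 13 ≡ Monday — that's 1633's doomsday.
In October the doomsday date is Oct 10.
Oct 4 is 6 days before Oct 10; 6 mod 7 = 6, so Monday − 6 = Tuesday.

Tuesday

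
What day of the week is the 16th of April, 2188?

Wednesday

January 1, 2188 is a Tuesday.
Jan 1, 2188 → Feb 1, 2188: 31 days (January has 31).
Feb 1, 2188 → Mar 1, 2188: 29 days (February has 29).
Mar 1, 2188 → Apr 1, 2188: 31 days (March has 31).
Apr 1, 2188 → Apr 16, 2188: 15 days.
Total: 106 days.
106 mod 7 = 1, so Tuesday + 1 = Wednesday.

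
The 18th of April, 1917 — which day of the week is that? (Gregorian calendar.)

Wednesday

Doomsday rule: the anchor day for the 1900s is Wednesday. For year 17: 17÷12 = 1 r 5, and 5÷4 = 1, so 1+5+1 = 7.
Wednesday + 7 ≡ Wednesday — that's 1917's doomsday.
In April the doomsday date is Apr 4.
Apr 18 is 14 days after Apr 4; 14 mod 7 = 0, so Wednesday + 0 = Wednesday.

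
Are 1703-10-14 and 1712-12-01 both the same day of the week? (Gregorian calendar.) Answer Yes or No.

From Oct 14, 1703 to Dec 1, 1712 is 3336 days.
3336 mod 7 = 4, so they are different weekdays.
(Oct 14, 1703 is a Sunday; Dec 1, 1712 is a Thursday.)

No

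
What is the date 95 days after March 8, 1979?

June 11, 1979

Mar has 31 days: +24 → Apr 1, 1979 (71 left).
Apr has 30 days: +30 → May 1, 1979 (41 left).
May has 31 days: +31 → Jun 1, 1979 (10 left).
+10 → Jun 11, 1979.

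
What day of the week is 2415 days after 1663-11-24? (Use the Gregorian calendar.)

Saturday

Nov 24, 1663 is a Saturday.
2415 mod 7 = 0, so 2415 days after a Saturday is Saturday + 0 = Saturday.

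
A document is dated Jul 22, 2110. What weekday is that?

Doomsday rule: the anchor day for the 2100s is Sunday. For year 10: 10÷12 = 0 r 10, and 10÷4 = 2, so 0+10+2 = 12.
Sunday + 12 ≡ Friday — that's 2110's doomsday.
In July the doomsday date is Jul 11.
Jul 22 is 11 days after Jul 11; 11 mod 7 = 4, so Friday + 4 = Tuesday.

Tuesday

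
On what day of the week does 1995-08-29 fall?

Tuesday

January 1, 1995 is a Sunday.
Jan 1, 1995 → Feb 1, 1995: 31 days (January has 31).
Feb 1, 1995 → Mar 1, 1995: 28 days (February has 28).
Mar 1, 1995 → Apr 1, 1995: 31 days (March has 31).
Apr 1, 1995 → May 1, 1995: 30 days (April has 30).
May 1, 1995 → Jun 1, 1995: 31 days (May has 31).
Jun 1, 1995 → Jul 1, 1995: 30 days (June has 30).
Jul 1, 1995 → Aug 1, 1995: 31 days (July has 31).
Aug 1, 1995 → Aug 29, 1995: 28 days.
Total: 240 days.
240 mod 7 = 2, so Sunday + 2 = Tuesday.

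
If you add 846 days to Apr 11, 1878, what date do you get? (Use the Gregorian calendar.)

August 4, 1880

+365 (one year) → Apr 11, 1879 (481 left).
+366 (one year; includes Feb 29, 1880) → Apr 11, 1880 (115 left).
Apr has 30 days: +20 → May 1, 1880 (95 left).
May has 31 days: +31 → Jun 1, 1880 (64 left).
Jun has 30 days: +30 → Jul 1, 1880 (34 left).
Jul has 31 days: +31 → Aug 1, 1880 (3 left).
+3 → Aug 4, 1880.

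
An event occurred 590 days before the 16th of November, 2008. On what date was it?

−366 (one year; includes Feb 29, 2008) → Nov 16, 2007 (224 left).
−16 → Oct 31, 2007 (end of Oct, 31 days; 208 left).
−31 → Sep 30, 2007 (end of Sep, 30 days; 177 left).
−30 → Aug 31, 2007 (end of Aug, 31 days; 147 left).
−31 → Jul 31, 2007 (end of Jul, 31 days; 116 left).
−31 → Jun 30, 2007 (end of Jun, 30 days; 85 left).
−30 → May 31, 2007 (end of May, 31 days; 55 left).
−31 → Apr 30, 2007 (end of Apr, 30 days; 24 left).
−24 → Apr 6, 2007.

April 6, 2007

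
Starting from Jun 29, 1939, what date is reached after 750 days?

+366 (one year; includes Feb 29, 1940) → Jun 29, 1940 (384 left).
Jun has 30 days: +2 → Jul 1, 1940 (382 left).
Jul has 31 days: +31 → Aug 1, 1940 (351 left).
Aug has 31 days: +31 → Sep 1, 1940 (320 left).
Sep has 30 days: +30 → Oct 1, 1940 (290 left).
Oct has 31 days: +31 → Nov 1, 1940 (259 left).
Nov has 30 days: +30 → Dec 1, 1940 (229 left).
Dec has 31 days: +31 → Jan 1, 1941 (198 left).
Jan has 31 days: +31 → Feb 1, 1941 (167 left).
Feb has 28 days: +28 → Mar 1, 1941 (139 left).
Mar has 31 days: +31 → Apr 1, 1941 (108 left).
Apr has 30 days: +30 → May 1, 1941 (78 left).
May has 31 days: +31 → Jun 1, 1941 (47 left).
Jun has 30 days: +30 → Jul 1, 1941 (17 left).
+17 → Jul 18, 1941.

July 18, 1941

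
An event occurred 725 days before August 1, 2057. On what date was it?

August 7, 2055

−365 (one year) → Aug 1, 2056 (360 left).
−1 → Jul 31, 2056 (end of Jul, 31 days; 359 left).
−31 → Jun 30, 2056 (end of Jun, 30 days; 328 left).
−30 → May 31, 2056 (end of May, 31 days; 298 left).
−31 → Apr 30, 2056 (end of Apr, 30 days; 267 left).
−30 → Mar 31, 2056 (end of Mar, 31 days; 237 left).
−31 → Feb 29, 2056 (end of Feb, 29 days; 206 left).
−29 → Jan 31, 2056 (end of Jan, 31 days; 177 left).
−31 → Dec 31, 2055 (end of Dec, 31 days; 146 left).
−31 → Nov 30, 2055 (end of Nov, 30 days; 115 left).
−30 → Oct 31, 2055 (end of Oct, 31 days; 85 left).
−31 → Sep 30, 2055 (end of Sep, 30 days; 54 left).
−30 → Aug 31, 2055 (end of Aug, 31 days; 24 left).
−24 → Aug 7, 2055.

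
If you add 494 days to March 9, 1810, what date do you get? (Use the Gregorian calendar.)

July 16, 1811

+365 (one year) → Mar 9, 1811 (129 left).
Mar has 31 days: +23 → Apr 1, 1811 (106 left).
Apr has 30 days: +30 → May 1, 1811 (76 left).
May has 31 days: +31 → Jun 1, 1811 (45 left).
Jun has 30 days: +30 → Jul 1, 1811 (15 left).
+15 → Jul 16, 1811.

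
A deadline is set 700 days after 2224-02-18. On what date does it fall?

+366 (one year; includes Feb 29, 2224) → Feb 18, 2225 (334 left).
Feb has 28 days: +11 → Mar 1, 2225 (323 left).
Mar has 31 days: +31 → Apr 1, 2225 (292 left).
Apr has 30 days: +30 → May 1, 2225 (262 left).
May has 31 days: +31 → Jun 1, 2225 (231 left).
Jun has 30 days: +30 → Jul 1, 2225 (201 left).
Jul has 31 days: +31 → Aug 1, 2225 (170 left).
Aug has 31 days: +31 → Sep 1, 2225 (139 left).
Sep has 30 days: +30 → Oct 1, 2225 (109 left).
Oct has 31 days: +31 → Nov 1, 2225 (78 left).
Nov has 30 days: +30 → Dec 1, 2225 (48 left).
Dec has 31 days: +31 → Jan 1, 2226 (17 left).
+17 → Jan 18, 2226.

January 18, 2226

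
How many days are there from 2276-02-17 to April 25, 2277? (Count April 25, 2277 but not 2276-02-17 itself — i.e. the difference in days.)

Feb 17, 2276 → Feb 17, 2277: 366 days (Feb 29, 2276 is in that span).
Feb 17, 2277 → Mar 17, 2277: 28 days (February has 28).
Mar 17, 2277 → Apr 17, 2277: 31 days (March has 31).
Apr 17, 2277 → Apr 25, 2277: 8 days.
Total: 433 days.

433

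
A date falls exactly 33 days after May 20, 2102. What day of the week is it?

May 20, 2102 is a Saturday.
33 mod 7 = 5, so 33 days after a Saturday is Saturday + 5 = Thursday.

Thursday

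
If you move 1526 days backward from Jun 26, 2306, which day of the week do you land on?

Jun 26, 2306 is a Tuesday.
1526 mod 7 = 0, so 1526 days before a Tuesday is Tuesday − 0 = Tuesday.

Tuesday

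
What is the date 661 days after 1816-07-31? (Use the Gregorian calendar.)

+365 (one year) → Jul 31, 1817 (296 left).
Jul has 31 days: +1 → Aug 1, 1817 (295 left).
Aug has 31 days: +31 → Sep 1, 1817 (264 left).
Sep has 30 days: +30 → Oct 1, 1817 (234 left).
Oct has 31 days: +31 → Nov 1, 1817 (203 left).
Nov has 30 days: +30 → Dec 1, 1817 (173 left).
Dec has 31 days: +31 → Jan 1, 1818 (142 left).
Jan has 31 days: +31 → Feb 1, 1818 (111 left).
Feb has 28 days: +28 → Mar 1, 1818 (83 left).
Mar has 31 days: +31 → Apr 1, 1818 (52 left).
Apr has 30 days: +30 → May 1, 1818 (22 left).
+22 → May 23, 1818.

May 23, 1818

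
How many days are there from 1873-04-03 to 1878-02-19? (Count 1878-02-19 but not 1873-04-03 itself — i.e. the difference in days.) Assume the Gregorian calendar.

1783

Apr 3, 1873 → Apr 3, 1874: 365 days.
Apr 3, 1874 → Apr 3, 1875: 365 days.
Apr 3, 1875 → Apr 3, 1876: 366 days (Feb 29, 1876 is in that span).
Apr 3, 1876 → Apr 3, 1877: 365 days.
Apr 3, 1877 → May 3, 1877: 30 days (April has 30).
May 3, 1877 → Jun 3, 1877: 31 days (May has 31).
Jun 3, 1877 → Jul 3, 1877: 30 days (June has 30).
Jul 3, 1877 → Aug 3, 1877: 31 days (July has 31).
Aug 3, 1877 → Sep 3, 1877: 31 days (August has 31).
Sep 3, 1877 → Oct 3, 1877: 30 days (September has 30).
Oct 3, 1877 → Nov 3, 1877: 31 days (October has 31).
Nov 3, 1877 → Dec 3, 1877: 30 days (November has 30).
Dec 3, 1877 → Jan 3, 1878: 31 days (December has 31).
Jan 3, 1878 → Feb 3, 1878: 31 days (January has 31).
Feb 3, 1878 → Feb 19, 1878: 16 days.
Total: 1783 days.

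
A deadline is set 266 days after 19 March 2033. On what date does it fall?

Mar has 31 days: +13 → Apr 1, 2033 (253 left).
Apr has 30 days: +30 → May 1, 2033 (223 left).
May has 31 days: +31 → Jun 1, 2033 (192 left).
Jun has 30 days: +30 → Jul 1, 2033 (162 left).
Jul has 31 days: +31 → Aug 1, 2033 (131 left).
Aug has 31 days: +31 → Sep 1, 2033 (100 left).
Sep has 30 days: +30 → Oct 1, 2033 (70 left).
Oct has 31 days: +31 → Nov 1, 2033 (39 left).
Nov has 30 days: +30 → Dec 1, 2033 (9 left).
+9 → Dec 10, 2033.

December 10, 2033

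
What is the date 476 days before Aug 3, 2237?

−365 (one year) → Aug 3, 2236 (111 left).
−3 → Jul 31, 2236 (end of Jul, 31 days; 108 left).
−31 → Jun 30, 2236 (end of Jun, 30 days; 77 left).
−30 → May 31, 2236 (end of May, 31 days; 47 left).
−31 → Apr 30, 2236 (end of Apr, 30 days; 16 left).
−16 → Apr 14, 2236.

April 14, 2236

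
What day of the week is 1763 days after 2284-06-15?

First find the weekday of Jun 15, 2284. Doomsday rule: the anchor day for the 2200s is Friday. For year 84: 84÷12 = 7 r 0, and 0÷4 = 0, so 7+0+0 = 7.
Friday + 7 ≡ Friday — that's 2284's doomsday.
In June the doomsday date is Jun 6.
Jun 15 is 9 days after Jun 6; 9 mod 7 = 2, so Friday + 2 = Sunday.
1763 mod 7 = 6, so 1763 days after a Sunday is Sunday + 6 = Saturday.

Saturday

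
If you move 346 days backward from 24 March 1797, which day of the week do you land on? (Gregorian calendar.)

First find the weekday of Mar 24, 1797. Doomsday rule: the anchor day for the 1700s is Sunday. For year 97: 97÷12 = 8 r 1, and 1÷4 = 0, so 8+1+0 = 9.
Sunday + 9 ≡ Tuesday — that's 1797's doomsday.
In March the doomsday date is Mar 14.
Mar 24 is 10 days after Mar 14; 10 mod 7 = 3, so Tuesday + 3 = Friday.
346 mod 7 = 3, so 346 days before a Friday is Friday − 3 = Tuesday.

Tuesday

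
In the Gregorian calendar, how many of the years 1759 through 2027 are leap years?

Multiples of 4 in [1759,2027]: 67.
Of those, multiples of 100: 3 (not leap unless ÷400).
Multiples of 400: 1.
Leap years = 67 − 3 + 1 = 65.

65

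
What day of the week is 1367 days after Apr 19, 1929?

Sunday

First find the weekday of Apr 19, 1929. Doomsday rule: the anchor day for the 1900s is Wednesday. For year 29: 29÷12 = 2 r 5, and 5÷4 = 1, so 2+5+1 = 8.
Wednesday + 8 ≡ Thursday — that's 1929's doomsday.
In April the doomsday date is Apr 4.
Apr 19 is 15 days after Apr 4; 15 mod 7 = 1, so Thursday + 1 = Friday.
1367 mod 7 = 2, so 1367 days after a Friday is Friday + 2 = Sunday.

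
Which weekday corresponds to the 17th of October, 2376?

Sunday

Doomsday rule: the anchor day for the 2300s is Wednesday. For year 76: 76÷12 = 6 r 4, and 4÷4 = 1, so 6+4+1 = 11.
Wednesday + 11 ≡ Sunday — that's 2376's doomsday.
In October the doomsday date is Oct 10.
Oct 17 is 7 days after Oct 10; 7 mod 7 = 0, so Sunday + 0 = Sunday.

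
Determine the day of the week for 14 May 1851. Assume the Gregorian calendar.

Doomsday rule: the anchor day for the 1800s is Friday. For year 51: 51÷12 = 4 r 3, and 3÷4 = 0, so 4+3+0 = 7.
Friday + 7 ≡ Friday — that's 1851's doomsday.
In May the doomsday date is May 9.
May 14 is 5 days after May 9; 5 mod 7 = 5, so Friday + 5 = Wednesday.

Wednesday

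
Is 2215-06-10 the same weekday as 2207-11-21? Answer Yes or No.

Yes

From Nov 21, 2207 to Jun 10, 2215 is 2758 days.
2758 mod 7 = 0, so they are the same weekday.
(Nov 21, 2207 is a Saturday; Jun 10, 2215 is a Saturday.)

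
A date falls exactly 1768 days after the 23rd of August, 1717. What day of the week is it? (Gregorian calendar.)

First find the weekday of Aug 23, 1717. Doomsday rule: the anchor day for the 1700s is Sunday. For year 17: 17÷12 = 1 r 5, and 5÷4 = 1, so 1+5+1 = 7.
Sunday + 7 ≡ Sunday — that's 1717's doomsday.
In August the doomsday date is Aug 8.
Aug 23 is 15 days after Aug 8; 15 mod 7 = 1, so Sunday + 1 = Monday.
1768 mod 7 = 4, so 1768 days after a Monday is Monday + 4 = Friday.

Friday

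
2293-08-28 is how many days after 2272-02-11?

Feb 11, 2272 → Feb 11, 2273: 366 days (Feb 29, 2272 is in that span).
Feb 11, 2273 → Feb 11, 2274: 365 days.
Feb 11, 2274 → Feb 11, 2275: 365 days.
Feb 11, 2275 → Feb 11, 2276: 365 days.
Feb 11, 2276 → Feb 11, 2277: 366 days (Feb 29, 2276 is in that span).
Feb 11, 2277 → Feb 11, 2278: 365 days.
Feb 11, 2278 → Feb 11, 2279: 365 days.
Feb 11, 2279 → Feb 11, 2280: 365 days.
Feb 11, 2280 → Feb 11, 2281: 366 days (Feb 29, 2280 is in that span).
Feb 11, 2281 → Feb 11, 2282: 365 days.
Feb 11, 2282 → Feb 11, 2283: 365 days.
Feb 11, 2283 → Feb 11, 2284: 365 days.
Feb 11, 2284 → Feb 11, 2285: 366 days (Feb 29, 2284 is in that span).
Feb 11, 2285 → Feb 11, 2286: 365 days.
Feb 11, 2286 → Feb 11, 2287: 365 days.
Feb 11, 2287 → Feb 11, 2288: 365 days.
Feb 11, 2288 → Feb 11, 2289: 366 days (Feb 29, 2288 is in that span).
Feb 11, 2289 → Feb 11, 2290: 365 days.
Feb 11, 2290 → Feb 11, 2291: 365 days.
Feb 11, 2291 → Feb 11, 2292: 365 days.
Feb 11, 2292 → Feb 11, 2293: 366 days (Feb 29, 2292 is in that span).
Feb 11, 2293 → Mar 11, 2293: 28 days (February has 28).
Mar 11, 2293 → Apr 11, 2293: 31 days (March has 31).
Apr 11, 2293 → May 11, 2293: 30 days (April has 30).
May 11, 2293 → Jun 11, 2293: 31 days (May has 31).
Jun 11, 2293 → Jul 11, 2293: 30 days (June has 30).
Jul 11, 2293 → Aug 11, 2293: 31 days (July has 31).
Aug 11, 2293 → Aug 28, 2293: 17 days.
Total: 7869 days.

7869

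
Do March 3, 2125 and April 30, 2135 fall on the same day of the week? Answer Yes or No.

From Mar 3, 2125 to Apr 30, 2135 is 3710 days.
3710 mod 7 = 0, so they are the same weekday.
(Mar 3, 2125 is a Saturday; Apr 30, 2135 is a Saturday.)

Yes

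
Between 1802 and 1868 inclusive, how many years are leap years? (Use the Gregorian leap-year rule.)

Multiples of 4 in [1802,1868]: 17.
Of those, multiples of 100: 0 (not leap unless ÷400).
Multiples of 400: 0.
Leap years = 17 − 0 + 0 = 17.

17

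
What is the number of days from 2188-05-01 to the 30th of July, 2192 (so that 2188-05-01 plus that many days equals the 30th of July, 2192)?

May 1, 2188 → May 1, 2189: 365 days.
May 1, 2189 → May 1, 2190: 365 days.
May 1, 2190 → May 1, 2191: 365 days.
May 1, 2191 → May 1, 2192: 366 days (Feb 29, 2192 is in that span).
May 1, 2192 → Jun 1, 2192: 31 days (May has 31).
Jun 1, 2192 → Jul 1, 2192: 30 days (June has 30).
Jul 1, 2192 → Jul 30, 2192: 29 days.
Total: 1551 days.

1551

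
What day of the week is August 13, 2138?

Wednesday

Doomsday rule: the anchor day for the 2100s is Sunday. For year 38: 38÷12 = 3 r 2, and 2÷4 = 0, so 3+2+0 = 5.
Sunday + 5 ≡ Friday — that's 2138's doomsday.
In August the doomsday date is Aug 8.
Aug 13 is 5 days after Aug 8; 5 mod 7 = 5, so Friday + 5 = Wednesday.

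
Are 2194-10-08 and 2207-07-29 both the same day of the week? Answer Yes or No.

Yes

From Oct 8, 2194 to Jul 29, 2207 is 4676 days.
4676 mod 7 = 0, so they are the same weekday.
(Oct 8, 2194 is a Wednesday; Jul 29, 2207 is a Wednesday.)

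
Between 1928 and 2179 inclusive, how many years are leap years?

62

Multiples of 4 in [1928,2179]: 63.
Of those, multiples of 100: 2 (not leap unless ÷400).
Multiples of 400: 1.
Leap years = 63 − 2 + 1 = 62.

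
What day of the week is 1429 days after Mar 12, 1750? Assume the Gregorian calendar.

Friday

Mar 12, 1750 is a Thursday.
1429 mod 7 = 1, so 1429 days after a Thursday is Thursday + 1 = Friday.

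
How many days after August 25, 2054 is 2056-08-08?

Aug 25, 2054 → Aug 25, 2055: 365 days.
Aug 25, 2055 → Sep 25, 2055: 31 days (August has 31).
Sep 25, 2055 → Oct 25, 2055: 30 days (September has 30).
Oct 25, 2055 → Nov 25, 2055: 31 days (October has 31).
Nov 25, 2055 → Dec 25, 2055: 30 days (November has 30).
Dec 25, 2055 → Jan 25, 2056: 31 days (December has 31).
Jan 25, 2056 → Feb 25, 2056: 31 days (January has 31).
Feb 25, 2056 → Mar 25, 2056: 29 days (February has 29).
Mar 25, 2056 → Apr 25, 2056: 31 days (March has 31).
Apr 25, 2056 → May 25, 2056: 30 days (April has 30).
May 25, 2056 → Jun 25, 2056: 31 days (May has 31).
Jun 25, 2056 → Jul 25, 2056: 30 days (June has 30).
Jul 25, 2056 → Aug 8, 2056: 14 days.
Total: 714 days.

714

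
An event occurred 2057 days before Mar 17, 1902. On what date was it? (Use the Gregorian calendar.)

−365 (one year) → Mar 17, 1901 (1692 left).
−365 (one year) → Mar 17, 1900 (1327 left).
−365 (one year) → Mar 17, 1899 (962 left).
−365 (one year) → Mar 17, 1898 (597 left).
−365 (one year) → Mar 17, 1897 (232 left).
−17 → Feb 28, 1897 (end of Feb, 28 days; 215 left).
−28 → Jan 31, 1897 (end of Jan, 31 days; 187 left).
−31 → Dec 31, 1896 (end of Dec, 31 days; 156 left).
−31 → Nov 30, 1896 (end of Nov, 30 days; 125 left).
−30 → Oct 31, 1896 (end of Oct, 31 days; 95 left).
−31 → Sep 30, 1896 (end of Sep, 30 days; 64 left).
−30 → Aug 31, 1896 (end of Aug, 31 days; 34 left).
−31 → Jul 31, 1896 (end of Jul, 31 days; 3 left).
−3 → Jul 28, 1896.

July 28, 1896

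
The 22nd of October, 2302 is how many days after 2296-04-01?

2394

Apr 1, 2296 → Apr 1, 2297: 365 days.
Apr 1, 2297 → Apr 1, 2298: 365 days.
Apr 1, 2298 → Apr 1, 2299: 365 days.
Apr 1, 2299 → Apr 1, 2300: 365 days.
Apr 1, 2300 → Apr 1, 2301: 365 days.
Apr 1, 2301 → Apr 1, 2302: 365 days.
Apr 1, 2302 → May 1, 2302: 30 days (April has 30).
May 1, 2302 → Jun 1, 2302: 31 days (May has 31).
Jun 1, 2302 → Jul 1, 2302: 30 days (June has 30).
Jul 1, 2302 → Aug 1, 2302: 31 days (July has 31).
Aug 1, 2302 → Sep 1, 2302: 31 days (August has 31).
Sep 1, 2302 → Oct 1, 2302: 30 days (September has 30).
Oct 1, 2302 → Oct 22, 2302: 21 days.
Total: 2394 days.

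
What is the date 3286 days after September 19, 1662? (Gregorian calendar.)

September 18, 1671

+365 (one year) → Sep 19, 1663 (2921 left).
+366 (one year; includes Feb 29, 1664) → Sep 19, 1664 (2555 left).
+365 (one year) → Sep 19, 1665 (2190 left).
+365 (one year) → Sep 19, 1666 (1825 left).
+365 (one year) → Sep 19, 1667 (1460 left).
+366 (one year; includes Feb 29, 1668) → Sep 19, 1668 (1094 left).
+365 (one year) → Sep 19, 1669 (729 left).
+365 (one year) → Sep 19, 1670 (364 left).
Sep has 30 days: +12 → Oct 1, 1670 (352 left).
Oct has 31 days: +31 → Nov 1, 1670 (321 left).
Nov has 30 days: +30 → Dec 1, 1670 (291 left).
Dec has 31 days: +31 → Jan 1, 1671 (260 left).
Jan has 31 days: +31 → Feb 1, 1671 (229 left).
Feb has 28 days: +28 → Mar 1, 1671 (201 left).
Mar has 31 days: +31 → Apr 1, 1671 (170 left).
Apr has 30 days: +30 → May 1, 1671 (140 left).
May has 31 days: +31 → Jun 1, 1671 (109 left).
Jun has 30 days: +30 → Jul 1, 1671 (79 left).
Jul has 31 days: +31 → Aug 1, 1671 (48 left).
Aug has 31 days: +31 → Sep 1, 1671 (17 left).
+17 → Sep 18, 1671.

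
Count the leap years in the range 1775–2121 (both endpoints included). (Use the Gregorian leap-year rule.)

84

Multiples of 4 in [1775,2121]: 87.
Of those, multiples of 100: 4 (not leap unless ÷400).
Multiples of 400: 1.
Leap years = 87 − 4 + 1 = 84.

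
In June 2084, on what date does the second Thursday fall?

June 1, 2084 is a Thursday.
The first Thursday is therefore June 1 (same day).
The second Thursday is 1 + 1×7 = June 8.

June 8, 2084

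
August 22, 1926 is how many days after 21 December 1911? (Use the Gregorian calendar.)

5358

Dec 21, 1911 → Dec 21, 1912: 366 days (Feb 29, 1912 is in that span).
Dec 21, 1912 → Dec 21, 1913: 365 days.
Dec 21, 1913 → Dec 21, 1914: 365 days.
Dec 21, 1914 → Dec 21, 1915: 365 days.
Dec 21, 1915 → Dec 21, 1916: 366 days (Feb 29, 1916 is in that span).
Dec 21, 1916 → Dec 21, 1917: 365 days.
Dec 21, 1917 → Dec 21, 1918: 365 days.
Dec 21, 1918 → Dec 21, 1919: 365 days.
Dec 21, 1919 → Dec 21, 1920: 366 days (Feb 29, 1920 is in that span).
Dec 21, 1920 → Dec 21, 1921: 365 days.
Dec 21, 1921 → Dec 21, 1922: 365 days.
Dec 21, 1922 → Dec 21, 1923: 365 days.
Dec 21, 1923 → Dec 21, 1924: 366 days (Feb 29, 1924 is in that span).
Dec 21, 1924 → Dec 21, 1925: 365 days.
Dec 21, 1925 → Jan 21, 1926: 31 days (December has 31).
Jan 21, 1926 → Feb 21, 1926: 31 days (January has 31).
Feb 21, 1926 → Mar 21, 1926: 28 days (February has 28).
Mar 21, 1926 → Apr 21, 1926: 31 days (March has 31).
Apr 21, 1926 → May 21, 1926: 30 days (April has 30).
May 21, 1926 → Jun 21, 1926: 31 days (May has 31).
Jun 21, 1926 → Jul 21, 1926: 30 days (June has 30).
Jul 21, 1926 → Aug 21, 1926: 31 days (July has 31).
Aug 21, 1926 → Aug 22, 1926: 1 days.
Total: 5358 days.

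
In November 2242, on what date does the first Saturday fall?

November 1, 2242 is a Tuesday.
The first Saturday is therefore November 5 (4 days later).

November 5, 2242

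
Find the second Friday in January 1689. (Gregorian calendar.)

January 1, 1689 is a Saturday.
The first Friday is therefore January 7 (6 days later).
The second Friday is 7 + 1×7 = January 14.

January 14, 1689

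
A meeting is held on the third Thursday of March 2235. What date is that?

March 19, 2235

March 1, 2235 is a Sunday.
The first Thursday is therefore March 5 (4 days later).
The third Thursday is 5 + 2×7 = March 19.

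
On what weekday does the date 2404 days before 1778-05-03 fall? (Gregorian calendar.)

First find the weekday of May 3, 1778. Doomsday rule: the anchor day for the 1700s is Sunday. For year 78: 78÷12 = 6 r 6, and 6÷4 = 1, so 6+6+1 = 13.
Sunday + 13 ≡ Saturday — that's 1778's doomsday.
In May the doomsday date is May 9.
May 3 is 6 days before May 9; 6 mod 7 = 6, so Saturday − 6 = Sunday.
2404 mod 7 = 3, so 2404 days before a Sunday is Sunday − 3 = Thursday.

Thursday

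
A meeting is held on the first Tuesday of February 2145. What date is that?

February 2, 2145

February 1, 2145 is a Monday.
The first Tuesday is therefore February 2 (1 days later).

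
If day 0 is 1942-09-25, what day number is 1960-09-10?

6560

Sep 25, 1942 → Sep 25, 1943: 365 days.
Sep 25, 1943 → Sep 25, 1944: 366 days (Feb 29, 1944 is in that span).
Sep 25, 1944 → Sep 25, 1945: 365 days.
Sep 25, 1945 → Sep 25, 1946: 365 days.
Sep 25, 1946 → Sep 25, 1947: 365 days.
Sep 25, 1947 → Sep 25, 1948: 366 days (Feb 29, 1948 is in that span).
Sep 25, 1948 → Sep 25, 1949: 365 days.
Sep 25, 1949 → Sep 25, 1950: 365 days.
Sep 25, 1950 → Sep 25, 1951: 365 days.
Sep 25, 1951 → Sep 25, 1952: 366 days (Feb 29, 1952 is in that span).
Sep 25, 1952 → Sep 25, 1953: 365 days.
Sep 25, 1953 → Sep 25, 1954: 365 days.
Sep 25, 1954 → Sep 25, 1955: 365 days.
Sep 25, 1955 → Sep 25, 1956: 366 days (Feb 29, 1956 is in that span).
Sep 25, 1956 → Sep 25, 1957: 365 days.
Sep 25, 1957 → Sep 25, 1958: 365 days.
Sep 25, 1958 → Sep 25, 1959: 365 days.
Sep 25, 1959 → Oct 25, 1959: 30 days (September has 30).
Oct 25, 1959 → Nov 25, 1959: 31 days (October has 31).
Nov 25, 1959 → Dec 25, 1959: 30 days (November has 30).
Dec 25, 1959 → Jan 25, 1960: 31 days (December has 31).
Jan 25, 1960 → Feb 25, 1960: 31 days (January has 31).
Feb 25, 1960 → Mar 25, 1960: 29 days (February has 29).
Mar 25, 1960 → Apr 25, 1960: 31 days (March has 31).
Apr 25, 1960 → May 25, 1960: 30 days (April has 30).
May 25, 1960 → Jun 25, 1960: 31 days (May has 31).
Jun 25, 1960 → Jul 25, 1960: 30 days (June has 30).
Jul 25, 1960 → Aug 25, 1960: 31 days (July has 31).
Aug 25, 1960 → Sep 10, 1960: 16 days.
Total: 6560 days.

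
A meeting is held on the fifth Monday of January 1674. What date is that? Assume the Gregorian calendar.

January 29, 1674

January 1, 1674 is a Monday.
The first Monday is therefore January 1 (same day).
The fifth Monday is 1 + 4×7 = January 29.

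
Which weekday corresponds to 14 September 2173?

Doomsday rule: the anchor day for the 2100s is Sunday. For year 73: 73÷12 = 6 r 1, and 1÷4 = 0, so 6+1+0 = 7.
Sunday + 7 ≡ Sunday — that's 2173's doomsday.
In September the doomsday date is Sep 5.
Sep 14 is 9 days after Sep 5; 9 mod 7 = 2, so Sunday + 2 = Tuesday.

Tuesday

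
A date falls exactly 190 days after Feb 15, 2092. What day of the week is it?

First find the weekday of Feb 15, 2092. Doomsday rule: the anchor day for the 2000s is Tuesday. For year 92: 92÷12 = 7 r 8, and 8÷4 = 2, so 7+8+2 = 17.
Tuesday + 17 ≡ Friday — that's 2092's doomsday.
In February the doomsday date is Feb 29 (2092 is a leap year (divisible by 4)).
Feb 15 is 14 days before Feb 29; 14 mod 7 = 0, so Friday − 0 = Friday.
190 mod 7 = 1, so 190 days after a Friday is Friday + 1 = Saturday.

Saturday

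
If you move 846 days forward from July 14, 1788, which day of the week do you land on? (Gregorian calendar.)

Sunday

Jul 14, 1788 is a Monday.
846 mod 7 = 6, so 846 days after a Monday is Monday + 6 = Sunday.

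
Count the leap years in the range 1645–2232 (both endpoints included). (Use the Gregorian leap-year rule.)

142

Multiples of 4 in [1645,2232]: 147.
Of those, multiples of 100: 6 (not leap unless ÷400).
Multiples of 400: 1.
Leap years = 147 − 6 + 1 = 142.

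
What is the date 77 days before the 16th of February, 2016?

December 1, 2015

−16 → Jan 31, 2016 (end of Jan, 31 days; 61 left).
−31 → Dec 31, 2015 (end of Dec, 31 days; 30 left).
−30 → Dec 1, 2015.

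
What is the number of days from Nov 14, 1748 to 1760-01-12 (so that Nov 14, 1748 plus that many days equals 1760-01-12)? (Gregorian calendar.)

4076

Nov 14, 1748 → Nov 14, 1749: 365 days.
Nov 14, 1749 → Nov 14, 1750: 365 days.
Nov 14, 1750 → Nov 14, 1751: 365 days.
Nov 14, 1751 → Nov 14, 1752: 366 days (Feb 29, 1752 is in that span).
Nov 14, 1752 → Nov 14, 1753: 365 days.
Nov 14, 1753 → Nov 14, 1754: 365 days.
Nov 14, 1754 → Nov 14, 1755: 365 days.
Nov 14, 1755 → Nov 14, 1756: 366 days (Feb 29, 1756 is in that span).
Nov 14, 1756 → Nov 14, 1757: 365 days.
Nov 14, 1757 → Nov 14, 1758: 365 days.
Nov 14, 1758 → Nov 14, 1759: 365 days.
Nov 14, 1759 → Dec 14, 1759: 30 days (November has 30).
Dec 14, 1759 → Jan 12, 1760: 29 days.
Total: 4076 days.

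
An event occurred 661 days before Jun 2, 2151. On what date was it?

August 10, 2149

−365 (one year) → Jun 2, 2150 (296 left).
−2 → May 31, 2150 (end of May, 31 days; 294 left).
−31 → Apr 30, 2150 (end of Apr, 30 days; 263 left).
−30 → Mar 31, 2150 (end of Mar, 31 days; 233 left).
−31 → Feb 28, 2150 (end of Feb, 28 days; 202 left).
−28 → Jan 31, 2150 (end of Jan, 31 days; 174 left).
−31 → Dec 31, 2149 (end of Dec, 31 days; 143 left).
−31 → Nov 30, 2149 (end of Nov, 30 days; 112 left).
−30 → Oct 31, 2149 (end of Oct, 31 days; 82 left).
−31 → Sep 30, 2149 (end of Sep, 30 days; 51 left).
−30 → Aug 31, 2149 (end of Aug, 31 days; 21 left).
−21 → Aug 10, 2149.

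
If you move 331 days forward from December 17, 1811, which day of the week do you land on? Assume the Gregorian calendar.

Thursday

First find the weekday of Dec 17, 1811. Doomsday rule: the anchor day for the 1800s is Friday. For year 11: 11÷12 = 0 r 11, and 11÷4 = 2, so 0+11+2 = 13.
Friday + 13 ≡ Thursday — that's 1811's doomsday.
In December the doomsday date is Dec 12.
Dec 17 is 5 days after Dec 12; 5 mod 7 = 5, so Thursday + 5 = Tuesday.
331 mod 7 = 2, so 331 days after a Tuesday is Tuesday + 2 = Thursday.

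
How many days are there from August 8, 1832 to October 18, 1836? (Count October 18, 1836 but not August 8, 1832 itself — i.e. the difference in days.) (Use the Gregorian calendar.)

1532

Aug 8, 1832 → Aug 8, 1833: 365 days.
Aug 8, 1833 → Aug 8, 1834: 365 days.
Aug 8, 1834 → Aug 8, 1835: 365 days.
Aug 8, 1835 → Aug 8, 1836: 366 days (Feb 29, 1836 is in that span).
Aug 8, 1836 → Sep 8, 1836: 31 days (August has 31).
Sep 8, 1836 → Oct 8, 1836: 30 days (September has 30).
Oct 8, 1836 → Oct 18, 1836: 10 days.
Total: 1532 days.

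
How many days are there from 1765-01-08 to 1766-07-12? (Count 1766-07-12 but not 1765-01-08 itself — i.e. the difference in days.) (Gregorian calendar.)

550

Jan 8, 1765 → Jan 8, 1766: 365 days.
Jan 8, 1766 → Feb 8, 1766: 31 days (January has 31).
Feb 8, 1766 → Mar 8, 1766: 28 days (February has 28).
Mar 8, 1766 → Apr 8, 1766: 31 days (March has 31).
Apr 8, 1766 → May 8, 1766: 30 days (April has 30).
May 8, 1766 → Jun 8, 1766: 31 days (May has 31).
Jun 8, 1766 → Jul 8, 1766: 30 days (June has 30).
Jul 8, 1766 → Jul 12, 1766: 4 days.
Total: 550 days.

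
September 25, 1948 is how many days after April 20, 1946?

889

Apr 20, 1946 → Apr 20, 1947: 365 days.
Apr 20, 1947 → Apr 20, 1948: 366 days (Feb 29, 1948 is in that span).
Apr 20, 1948 → May 20, 1948: 30 days (April has 30).
May 20, 1948 → Jun 20, 1948: 31 days (May has 31).
Jun 20, 1948 → Jul 20, 1948: 30 days (June has 30).
Jul 20, 1948 → Aug 20, 1948: 31 days (July has 31).
Aug 20, 1948 → Sep 20, 1948: 31 days (August has 31).
Sep 20, 1948 → Sep 25, 1948: 5 days.
Total: 889 days.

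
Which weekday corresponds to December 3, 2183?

Wednesday

Doomsday rule: the anchor day for the 2100s is Sunday. For year 83: 83÷12 = 6 r 11, and 11÷4 = 2, so 6+11+2 = 19.
Sunday + 19 ≡ Friday — that's 2183's doomsday.
In December the doomsday date is Dec 12.
Dec 3 is 9 days before Dec 12; 9 mod 7 = 2, so Friday − 2 = Wednesday.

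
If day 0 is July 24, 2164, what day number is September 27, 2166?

Jul 24, 2164 → Jul 24, 2165: 365 days.
Jul 24, 2165 → Jul 24, 2166: 365 days.
Jul 24, 2166 → Aug 24, 2166: 31 days (July has 31).
Aug 24, 2166 → Sep 24, 2166: 31 days (August has 31).
Sep 24, 2166 → Sep 27, 2166: 3 days.
Total: 795 days.

795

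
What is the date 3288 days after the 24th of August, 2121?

August 25, 2130

+365 (one year) → Aug 24, 2122 (2923 left).
+365 (one year) → Aug 24, 2123 (2558 left).
+366 (one year; includes Feb 29, 2124) → Aug 24, 2124 (2192 left).
+365 (one year) → Aug 24, 2125 (1827 left).
+365 (one year) → Aug 24, 2126 (1462 left).
+365 (one year) → Aug 24, 2127 (1097 left).
+366 (one year; includes Feb 29, 2128) → Aug 24, 2128 (731 left).
+365 (one year) → Aug 24, 2129 (366 left).
Aug has 31 days: +8 → Sep 1, 2129 (358 left).
Sep has 30 days: +30 → Oct 1, 2129 (328 left).
Oct has 31 days: +31 → Nov 1, 2129 (297 left).
Nov has 30 days: +30 → Dec 1, 2129 (267 left).
Dec has 31 days: +31 → Jan 1, 2130 (236 left).
Jan has 31 days: +31 → Feb 1, 2130 (205 left).
Feb has 28 days: +28 → Mar 1, 2130 (177 left).
Mar has 31 days: +31 → Apr 1, 2130 (146 left).
Apr has 30 days: +30 → May 1, 2130 (116 left).
May has 31 days: +31 → Jun 1, 2130 (85 left).
Jun has 30 days: +30 → Jul 1, 2130 (55 left).
Jul has 31 days: +31 → Aug 1, 2130 (24 left).
+24 → Aug 25, 2130.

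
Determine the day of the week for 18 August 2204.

Saturday

Doomsday rule: the anchor day for the 2200s is Friday. For year 04: 4÷12 = 0 r 4, and 4÷4 = 1, so 0+4+1 = 5.
Friday + 5 ≡ Wednesday — that's 2204's doomsday.
In August the doomsday date is Aug 8.
Aug 18 is 10 days after Aug 8; 10 mod 7 = 3, so Wednesday + 3 = Saturday.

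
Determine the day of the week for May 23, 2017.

Tuesday

Doomsday rule: the anchor day for the 2000s is Tuesday. For year 17: 17÷12 = 1 r 5, and 5÷4 = 1, so 1+5+1 = 7.
Tuesday + 7 ≡ Tuesday — that's 2017's doomsday.
In May the doomsday date is May 9.
May 23 is 14 days after May 9; 14 mod 7 = 0, so Tuesday + 0 = Tuesday.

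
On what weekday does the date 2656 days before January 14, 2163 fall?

Jan 14, 2163 is a Friday.
2656 mod 7 = 3, so 2656 days before a Friday is Friday − 3 = Tuesday.

Tuesday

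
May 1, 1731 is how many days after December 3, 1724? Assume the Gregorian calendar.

2340

Dec 3, 1724 → Dec 3, 1725: 365 days.
Dec 3, 1725 → Dec 3, 1726: 365 days.
Dec 3, 1726 → Dec 3, 1727: 365 days.
Dec 3, 1727 → Dec 3, 1728: 366 days (Feb 29, 1728 is in that span).
Dec 3, 1728 → Dec 3, 1729: 365 days.
Dec 3, 1729 → Dec 3, 1730: 365 days.
Dec 3, 1730 → Jan 3, 1731: 31 days (December has 31).
Jan 3, 1731 → Feb 3, 1731: 31 days (January has 31).
Feb 3, 1731 → Mar 3, 1731: 28 days (February has 28).
Mar 3, 1731 → Apr 3, 1731: 31 days (March has 31).
Apr 3, 1731 → May 1, 1731: 28 days.
Total: 2340 days.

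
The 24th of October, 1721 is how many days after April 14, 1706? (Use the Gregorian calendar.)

5672

Apr 14, 1706 → Apr 14, 1707: 365 days.
Apr 14, 1707 → Apr 14, 1708: 366 days (Feb 29, 1708 is in that span).
Apr 14, 1708 → Apr 14, 1709: 365 days.
Apr 14, 1709 → Apr 14, 1710: 365 days.
Apr 14, 1710 → Apr 14, 1711: 365 days.
Apr 14, 1711 → Apr 14, 1712: 366 days (Feb 29, 1712 is in that span).
Apr 14, 1712 → Apr 14, 1713: 365 days.
Apr 14, 1713 → Apr 14, 1714: 365 days.
Apr 14, 1714 → Apr 14, 1715: 365 days.
Apr 14, 1715 → Apr 14, 1716: 366 days (Feb 29, 1716 is in that span).
Apr 14, 1716 → Apr 14, 1717: 365 days.
Apr 14, 1717 → Apr 14, 1718: 365 days.
Apr 14, 1718 → Apr 14, 1719: 365 days.
Apr 14, 1719 → Apr 14, 1720: 366 days (Feb 29, 1720 is in that span).
Apr 14, 1720 → Apr 14, 1721: 365 days.
Apr 14, 1721 → May 14, 1721: 30 days (April has 30).
May 14, 1721 → Jun 14, 1721: 31 days (May has 31).
Jun 14, 1721 → Jul 14, 1721: 30 days (June has 30).
Jul 14, 1721 → Aug 14, 1721: 31 days (July has 31).
Aug 14, 1721 → Sep 14, 1721: 31 days (August has 31).
Sep 14, 1721 → Oct 14, 1721: 30 days (September has 30).
Oct 14, 1721 → Oct 24, 1721: 10 days.
Total: 5672 days.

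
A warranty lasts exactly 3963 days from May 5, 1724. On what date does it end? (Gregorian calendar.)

+365 (one year) → May 5, 1725 (3598 left).
+365 (one year) → May 5, 1726 (3233 left).
+365 (one year) → May 5, 1727 (2868 left).
+366 (one year; includes Feb 29, 1728) → May 5, 1728 (2502 left).
+365 (one year) → May 5, 1729 (2137 left).
+365 (one year) → May 5, 1730 (1772 left).
+365 (one year) → May 5, 1731 (1407 left).
+366 (one year; includes Feb 29, 1732) → May 5, 1732 (1041 left).
+365 (one year) → May 5, 1733 (676 left).
+365 (one year) → May 5, 1734 (311 left).
May has 31 days: +27 → Jun 1, 1734 (284 left).
Jun has 30 days: +30 → Jul 1, 1734 (254 left).
Jul has 31 days: +31 → Aug 1, 1734 (223 left).
Aug has 31 days: +31 → Sep 1, 1734 (192 left).
Sep has 30 days: +30 → Oct 1, 1734 (162 left).
Oct has 31 days: +31 → Nov 1, 1734 (131 left).
Nov has 30 days: +30 → Dec 1, 1734 (101 left).
Dec has 31 days: +31 → Jan 1, 1735 (70 left).
Jan has 31 days: +31 → Feb 1, 1735 (39 left).
Feb has 28 days: +28 → Mar 1, 1735 (11 left).
+11 → Mar 12, 1735.

March 12, 1735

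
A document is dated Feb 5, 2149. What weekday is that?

Wednesday

Doomsday rule: the anchor day for the 2100s is Sunday. For year 49: 49÷12 = 4 r 1, and 1÷4 = 0, so 4+1+0 = 5.
Sunday + 5 ≡ Friday — that's 2149's doomsday.
In February the doomsday date is Feb 28 (2149 is not a leap year).
Feb 5 is 23 days before Feb 28; 23 mod 7 = 2, so Friday − 2 = Wednesday.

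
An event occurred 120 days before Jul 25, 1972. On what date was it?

March 27, 1972

−25 → Jun 30, 1972 (end of Jun, 30 days; 95 left).
−30 → May 31, 1972 (end of May, 31 days; 65 left).
−31 → Apr 30, 1972 (end of Apr, 30 days; 34 left).
−30 → Mar 31, 1972 (end of Mar, 31 days; 4 left).
−4 → Mar 27, 1972.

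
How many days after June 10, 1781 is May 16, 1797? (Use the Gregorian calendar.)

5819

Jun 10, 1781 → Jun 10, 1782: 365 days.
Jun 10, 1782 → Jun 10, 1783: 365 days.
Jun 10, 1783 → Jun 10, 1784: 366 days (Feb 29, 1784 is in that span).
Jun 10, 1784 → Jun 10, 1785: 365 days.
Jun 10, 1785 → Jun 10, 1786: 365 days.
Jun 10, 1786 → Jun 10, 1787: 365 days.
Jun 10, 1787 → Jun 10, 1788: 366 days (Feb 29, 1788 is in that span).
Jun 10, 1788 → Jun 10, 1789: 365 days.
Jun 10, 1789 → Jun 10, 1790: 365 days.
Jun 10, 1790 → Jun 10, 1791: 365 days.
Jun 10, 1791 → Jun 10, 1792: 366 days (Feb 29, 1792 is in that span).
Jun 10, 1792 → Jun 10, 1793: 365 days.
Jun 10, 1793 → Jun 10, 1794: 365 days.
Jun 10, 1794 → Jun 10, 1795: 365 days.
Jun 10, 1795 → Jun 10, 1796: 366 days (Feb 29, 1796 is in that span).
Jun 10, 1796 → Jul 10, 1796: 30 days (June has 30).
Jul 10, 1796 → Aug 10, 1796: 31 days (July has 31).
Aug 10, 1796 → Sep 10, 1796: 31 days (August has 31).
Sep 10, 1796 → Oct 10, 1796: 30 days (September has 30).
Oct 10, 1796 → Nov 10, 1796: 31 days (October has 31).
Nov 10, 1796 → Dec 10, 1796: 30 days (November has 30).
Dec 10, 1796 → Jan 10, 1797: 31 days (December has 31).
Jan 10, 1797 → Feb 10, 1797: 31 days (January has 31).
Feb 10, 1797 → Mar 10, 1797: 28 days (February has 28).
Mar 10, 1797 → Apr 10, 1797: 31 days (March has 31).
Apr 10, 1797 → May 10, 1797: 30 days (April has 30).
May 10, 1797 → May 16, 1797: 6 days.
Total: 5819 days.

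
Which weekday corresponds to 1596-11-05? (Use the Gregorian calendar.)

Tuesday

Doomsday rule: the anchor day for the 1500s is Wednesday. For year 96: 96÷12 = 8 r 0, and 0÷4 = 0, so 8+0+0 = 8.
Wednesday + 8 ≡ Thursday — that's 1596's doomsday.
In November the doomsday date is Nov 7.
Nov 5 is 2 days before Nov 7; 2 mod 7 = 2, so Thursday − 2 = Tuesday.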